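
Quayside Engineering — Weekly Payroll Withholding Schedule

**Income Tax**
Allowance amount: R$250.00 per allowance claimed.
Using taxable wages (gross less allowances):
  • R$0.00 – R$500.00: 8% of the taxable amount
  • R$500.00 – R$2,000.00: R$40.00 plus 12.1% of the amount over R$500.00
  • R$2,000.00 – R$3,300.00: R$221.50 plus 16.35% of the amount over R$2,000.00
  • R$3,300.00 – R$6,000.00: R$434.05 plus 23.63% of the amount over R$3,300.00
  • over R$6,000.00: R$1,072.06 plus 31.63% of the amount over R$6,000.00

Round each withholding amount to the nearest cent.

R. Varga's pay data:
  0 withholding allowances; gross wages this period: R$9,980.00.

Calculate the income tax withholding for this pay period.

Income Tax: taxable = R$9,980.00
  R$1,072.06 + 31.63% × (R$9,980.00 − R$6,000.00) = R$1,072.06 + 31.63% × R$3,980.00 = R$2,330.93

R$2,330.93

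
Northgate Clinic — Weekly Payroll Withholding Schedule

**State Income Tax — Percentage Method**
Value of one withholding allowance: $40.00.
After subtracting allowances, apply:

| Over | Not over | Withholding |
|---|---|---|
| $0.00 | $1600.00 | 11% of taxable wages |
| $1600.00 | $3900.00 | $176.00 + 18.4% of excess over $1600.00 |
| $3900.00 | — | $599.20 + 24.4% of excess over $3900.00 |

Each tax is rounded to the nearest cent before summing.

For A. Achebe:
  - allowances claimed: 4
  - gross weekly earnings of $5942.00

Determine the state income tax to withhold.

State Income Tax: taxable = $5942.00 − 4×$40.00 = $5782.00
  $599.20 + 24.4% × ($5782.00 − $3900.00) = $599.20 + 24.4% × $1882.00 = $1058.41

$1058.41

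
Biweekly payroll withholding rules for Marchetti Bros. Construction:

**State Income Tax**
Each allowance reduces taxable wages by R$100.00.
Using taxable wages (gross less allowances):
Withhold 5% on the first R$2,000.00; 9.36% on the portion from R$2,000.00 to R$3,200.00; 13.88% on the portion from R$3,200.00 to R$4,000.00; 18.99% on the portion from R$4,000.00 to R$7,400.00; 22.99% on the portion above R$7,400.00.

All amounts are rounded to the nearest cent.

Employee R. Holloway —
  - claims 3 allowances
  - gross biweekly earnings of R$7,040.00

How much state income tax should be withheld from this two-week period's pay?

State Income Tax: taxable = R$7,040.00 − 3×R$100.00 = R$6,740.00
  R$323.36 + 18.99% × (R$6,740.00 − R$4,000.00) = R$323.36 + 18.99% × R$2,740.00 = R$843.69

R$843.69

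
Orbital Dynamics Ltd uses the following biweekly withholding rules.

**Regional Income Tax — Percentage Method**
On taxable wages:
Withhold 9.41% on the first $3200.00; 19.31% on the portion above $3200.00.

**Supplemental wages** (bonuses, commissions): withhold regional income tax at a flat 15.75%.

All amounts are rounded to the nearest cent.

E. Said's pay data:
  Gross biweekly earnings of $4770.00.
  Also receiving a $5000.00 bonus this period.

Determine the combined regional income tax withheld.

$1391.79

Regional Income Tax: taxable = $4770.00
  $301.12 + 19.31% × ($4770.00 − $3200.00) = $301.12 + 19.31% × $1570.00 = $604.29
Supplemental (15.75% flat on bonus): 15.75% × $5000.00 = $787.50
Total regional income tax: $604.29 + $787.50 = $1391.79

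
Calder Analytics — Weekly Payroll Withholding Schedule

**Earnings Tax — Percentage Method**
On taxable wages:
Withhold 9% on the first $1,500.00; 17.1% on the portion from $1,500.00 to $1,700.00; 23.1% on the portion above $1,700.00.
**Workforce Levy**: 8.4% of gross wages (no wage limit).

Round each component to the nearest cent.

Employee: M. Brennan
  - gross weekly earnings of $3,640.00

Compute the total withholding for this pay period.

$923.10

Earnings Tax: taxable = $3,640.00
  $169.20 + 23.1% × ($3,640.00 − $1,700.00) = $169.20 + 23.1% × $1,940.00 = $617.34
Workforce Levy: 8.4% × $3,640.00 = $305.76
Total: $617.34 + $305.76 = $923.10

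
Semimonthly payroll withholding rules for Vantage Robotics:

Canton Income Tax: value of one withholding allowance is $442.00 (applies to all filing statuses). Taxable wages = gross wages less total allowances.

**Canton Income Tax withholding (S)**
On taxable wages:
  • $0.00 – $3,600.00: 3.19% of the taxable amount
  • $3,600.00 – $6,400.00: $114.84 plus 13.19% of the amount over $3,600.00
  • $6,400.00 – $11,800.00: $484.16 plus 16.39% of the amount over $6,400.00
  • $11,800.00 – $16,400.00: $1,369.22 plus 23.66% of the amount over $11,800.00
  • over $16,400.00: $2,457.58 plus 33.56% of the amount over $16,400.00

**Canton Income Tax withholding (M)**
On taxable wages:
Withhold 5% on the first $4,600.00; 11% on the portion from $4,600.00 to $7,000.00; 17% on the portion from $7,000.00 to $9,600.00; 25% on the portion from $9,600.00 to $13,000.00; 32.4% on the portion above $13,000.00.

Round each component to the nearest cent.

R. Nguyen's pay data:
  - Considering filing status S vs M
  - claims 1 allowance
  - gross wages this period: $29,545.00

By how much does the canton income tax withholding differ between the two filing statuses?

$282.66

Canton Income Tax (S): taxable = $29,545.00 − 1×$442.00 = $29,103.00
  $2,457.58 + 33.56% × ($29,103.00 − $16,400.00) = $2,457.58 + 33.56% × $12,703.00 = $6,720.71
Canton Income Tax (M): taxable = $29,545.00 − 1×$442.00 = $29,103.00
  $1,786.00 + 32.4% × ($29,103.00 − $13,000.00) = $1,786.00 + 32.4% × $16,103.00 = $7,003.37
Difference: |$6,720.71 − $7,003.37| = $282.66 (higher under M)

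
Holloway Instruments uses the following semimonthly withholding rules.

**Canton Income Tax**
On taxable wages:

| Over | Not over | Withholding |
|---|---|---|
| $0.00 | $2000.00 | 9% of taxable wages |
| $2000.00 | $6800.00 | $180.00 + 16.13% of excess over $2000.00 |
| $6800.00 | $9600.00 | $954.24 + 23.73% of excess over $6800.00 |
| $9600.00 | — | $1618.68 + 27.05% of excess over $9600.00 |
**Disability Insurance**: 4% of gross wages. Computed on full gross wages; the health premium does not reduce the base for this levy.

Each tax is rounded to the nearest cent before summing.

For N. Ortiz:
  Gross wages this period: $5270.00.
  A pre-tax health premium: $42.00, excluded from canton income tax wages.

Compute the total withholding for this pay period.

$911.48

Canton Income Tax: taxable = $5270.00 − $42.00 = $5228.00
  $180.00 + 16.13% × ($5228.00 − $2000.00) = $180.00 + 16.13% × $3228.00 = $700.68
Disability Insurance: 4% × $5270.00 = $210.80
Total: $700.68 + $210.80 = $911.48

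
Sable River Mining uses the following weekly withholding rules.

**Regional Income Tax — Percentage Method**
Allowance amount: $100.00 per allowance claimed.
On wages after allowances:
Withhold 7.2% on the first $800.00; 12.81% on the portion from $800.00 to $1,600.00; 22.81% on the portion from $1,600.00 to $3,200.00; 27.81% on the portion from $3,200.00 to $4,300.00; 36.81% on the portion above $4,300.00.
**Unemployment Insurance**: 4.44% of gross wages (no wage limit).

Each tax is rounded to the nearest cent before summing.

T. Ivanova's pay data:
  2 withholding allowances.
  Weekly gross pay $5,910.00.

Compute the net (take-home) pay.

Regional Income Tax: taxable = $5,910.00 − 2×$100.00 = $5,710.00
  $830.95 + 36.81% × ($5,710.00 − $4,300.00) = $830.95 + 36.81% × $1,410.00 = $1,349.97
Unemployment Insurance: 4.44% × $5,910.00 = $262.40
Total withheld: $1,349.97 + $262.40 = $1,612.37
Net pay: $5,910.00 − $1,612.37 = $4,297.63

$4,297.63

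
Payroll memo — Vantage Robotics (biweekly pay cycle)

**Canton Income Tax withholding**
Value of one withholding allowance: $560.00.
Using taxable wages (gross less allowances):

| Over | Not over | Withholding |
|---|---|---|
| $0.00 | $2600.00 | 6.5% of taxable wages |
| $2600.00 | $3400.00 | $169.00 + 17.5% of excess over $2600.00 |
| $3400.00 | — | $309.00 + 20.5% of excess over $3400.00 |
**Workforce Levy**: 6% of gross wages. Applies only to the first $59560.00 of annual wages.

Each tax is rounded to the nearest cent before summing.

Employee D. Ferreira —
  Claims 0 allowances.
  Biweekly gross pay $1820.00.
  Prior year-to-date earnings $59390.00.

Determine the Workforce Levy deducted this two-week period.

$10.20

Workforce Levy: cap $59560.00 − YTD $59390.00 = $170.00 subject; 6% × $170.00 = $10.20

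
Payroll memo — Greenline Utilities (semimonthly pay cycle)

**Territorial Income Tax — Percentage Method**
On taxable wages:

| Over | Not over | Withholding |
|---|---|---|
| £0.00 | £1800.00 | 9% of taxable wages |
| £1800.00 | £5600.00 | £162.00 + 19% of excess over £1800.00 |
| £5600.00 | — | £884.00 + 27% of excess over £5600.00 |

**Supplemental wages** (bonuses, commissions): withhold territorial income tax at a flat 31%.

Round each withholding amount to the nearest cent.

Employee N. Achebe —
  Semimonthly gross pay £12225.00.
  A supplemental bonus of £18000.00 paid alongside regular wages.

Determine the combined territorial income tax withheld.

Territorial Income Tax: taxable = £12225.00
  £884.00 + 27% × (£12225.00 − £5600.00) = £884.00 + 27% × £6625.00 = £2672.75
Supplemental (31% flat on bonus): 31% × £18000.00 = £5580.00
Total territorial income tax: £2672.75 + £5580.00 = £8252.75

£8252.75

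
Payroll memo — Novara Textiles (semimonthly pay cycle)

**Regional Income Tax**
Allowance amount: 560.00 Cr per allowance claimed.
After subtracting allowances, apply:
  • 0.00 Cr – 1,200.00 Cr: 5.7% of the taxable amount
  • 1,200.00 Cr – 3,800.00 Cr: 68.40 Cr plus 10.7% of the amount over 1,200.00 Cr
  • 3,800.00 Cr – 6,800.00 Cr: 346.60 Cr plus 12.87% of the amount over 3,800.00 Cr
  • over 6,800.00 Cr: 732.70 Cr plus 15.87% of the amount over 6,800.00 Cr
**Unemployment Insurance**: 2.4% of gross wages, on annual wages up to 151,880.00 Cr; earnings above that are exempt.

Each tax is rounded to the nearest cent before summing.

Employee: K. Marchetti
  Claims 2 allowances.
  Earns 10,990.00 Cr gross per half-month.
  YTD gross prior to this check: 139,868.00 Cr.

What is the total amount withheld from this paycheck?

Regional Income Tax: taxable = 10,990.00 Cr − 2×560.00 Cr = 9,870.00 Cr
  732.70 Cr + 15.87% × (9,870.00 Cr − 6,800.00 Cr) = 732.70 Cr + 15.87% × 3,070.00 Cr = 1,219.91 Cr
Unemployment Insurance: 2.4% × 10,990.00 Cr = 263.76 Cr
Total: 1,219.91 Cr + 263.76 Cr = 1,483.67 Cr

1,483.67 Cr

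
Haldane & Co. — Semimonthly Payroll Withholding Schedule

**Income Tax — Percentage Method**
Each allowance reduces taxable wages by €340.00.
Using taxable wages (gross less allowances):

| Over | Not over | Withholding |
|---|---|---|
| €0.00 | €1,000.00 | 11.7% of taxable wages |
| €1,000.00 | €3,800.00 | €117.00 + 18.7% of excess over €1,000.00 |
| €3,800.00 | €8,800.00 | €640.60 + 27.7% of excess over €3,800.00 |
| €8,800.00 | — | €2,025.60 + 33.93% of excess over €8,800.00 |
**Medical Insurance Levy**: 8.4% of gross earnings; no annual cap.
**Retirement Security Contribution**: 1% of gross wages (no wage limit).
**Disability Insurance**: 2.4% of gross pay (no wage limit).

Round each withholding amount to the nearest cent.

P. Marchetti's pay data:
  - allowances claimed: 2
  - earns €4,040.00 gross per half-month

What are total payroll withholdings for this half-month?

€1,035.04

Income Tax: taxable = €4,040.00 − 2×€340.00 = €3,360.00
  €117.00 + 18.7% × (€3,360.00 − €1,000.00) = €117.00 + 18.7% × €2,360.00 = €558.32
Medical Insurance Levy: 8.4% × €4,040.00 = €339.36
Retirement Security Contribution: 1% × €4,040.00 = €40.40
Disability Insurance: 2.4% × €4,040.00 = €96.96
Total: €558.32 + €339.36 + €40.40 + €96.96 = €1,035.04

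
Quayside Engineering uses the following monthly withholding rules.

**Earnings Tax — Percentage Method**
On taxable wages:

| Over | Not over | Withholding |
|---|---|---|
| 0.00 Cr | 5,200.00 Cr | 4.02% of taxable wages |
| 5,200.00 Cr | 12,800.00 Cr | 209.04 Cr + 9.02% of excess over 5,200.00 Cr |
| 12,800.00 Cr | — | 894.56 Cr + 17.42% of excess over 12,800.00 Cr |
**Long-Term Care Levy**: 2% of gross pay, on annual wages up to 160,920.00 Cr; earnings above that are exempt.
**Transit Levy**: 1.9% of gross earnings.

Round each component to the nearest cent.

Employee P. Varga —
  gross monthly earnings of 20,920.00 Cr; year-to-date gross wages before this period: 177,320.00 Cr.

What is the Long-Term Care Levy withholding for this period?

0.00 Cr

Long-Term Care Levy: YTD 177,320.00 Cr ≥ cap 160,920.00 Cr → 0.00 Cr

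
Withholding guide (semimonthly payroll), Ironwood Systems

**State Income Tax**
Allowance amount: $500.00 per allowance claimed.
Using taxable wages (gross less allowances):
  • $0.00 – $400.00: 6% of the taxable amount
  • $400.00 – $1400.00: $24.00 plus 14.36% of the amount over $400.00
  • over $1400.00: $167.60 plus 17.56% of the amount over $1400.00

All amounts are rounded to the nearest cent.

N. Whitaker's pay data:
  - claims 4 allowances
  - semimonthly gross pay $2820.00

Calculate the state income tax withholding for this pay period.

$84.31

State Income Tax: taxable = $2820.00 − 4×$500.00 = $820.00
  $24.00 + 14.36% × ($820.00 − $400.00) = $24.00 + 14.36% × $420.00 = $84.31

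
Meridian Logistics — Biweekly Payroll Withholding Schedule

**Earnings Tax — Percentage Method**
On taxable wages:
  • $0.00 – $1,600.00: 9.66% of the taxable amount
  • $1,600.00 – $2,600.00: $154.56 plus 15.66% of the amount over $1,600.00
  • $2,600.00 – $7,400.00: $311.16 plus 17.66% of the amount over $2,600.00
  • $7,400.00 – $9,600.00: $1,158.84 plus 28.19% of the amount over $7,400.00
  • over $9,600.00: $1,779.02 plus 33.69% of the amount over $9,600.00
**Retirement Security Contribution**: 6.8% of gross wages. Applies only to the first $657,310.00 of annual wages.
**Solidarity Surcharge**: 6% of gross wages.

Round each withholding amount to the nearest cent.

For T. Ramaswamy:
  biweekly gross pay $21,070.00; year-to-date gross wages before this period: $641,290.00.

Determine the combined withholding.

Earnings Tax: taxable = $21,070.00
  $1,779.02 + 33.69% × ($21,070.00 − $9,600.00) = $1,779.02 + 33.69% × $11,470.00 = $5,643.26
Retirement Security Contribution: cap $657,310.00 − YTD $641,290.00 = $16,020.00 subject; 6.8% × $16,020.00 = $1,089.36
Solidarity Surcharge: 6% × $21,070.00 = $1,264.20
Total: $5,643.26 + $1,089.36 + $1,264.20 = $7,996.82

$7,996.82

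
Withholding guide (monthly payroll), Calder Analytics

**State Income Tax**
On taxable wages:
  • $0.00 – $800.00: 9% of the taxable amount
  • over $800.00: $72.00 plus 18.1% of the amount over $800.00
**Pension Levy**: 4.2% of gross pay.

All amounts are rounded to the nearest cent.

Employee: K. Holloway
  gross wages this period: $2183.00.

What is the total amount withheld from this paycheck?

State Income Tax: taxable = $2183.00
  $72.00 + 18.1% × ($2183.00 − $800.00) = $72.00 + 18.1% × $1383.00 = $322.32
Pension Levy: 4.2% × $2183.00 = $91.69
Total: $322.32 + $91.69 = $414.01

$414.01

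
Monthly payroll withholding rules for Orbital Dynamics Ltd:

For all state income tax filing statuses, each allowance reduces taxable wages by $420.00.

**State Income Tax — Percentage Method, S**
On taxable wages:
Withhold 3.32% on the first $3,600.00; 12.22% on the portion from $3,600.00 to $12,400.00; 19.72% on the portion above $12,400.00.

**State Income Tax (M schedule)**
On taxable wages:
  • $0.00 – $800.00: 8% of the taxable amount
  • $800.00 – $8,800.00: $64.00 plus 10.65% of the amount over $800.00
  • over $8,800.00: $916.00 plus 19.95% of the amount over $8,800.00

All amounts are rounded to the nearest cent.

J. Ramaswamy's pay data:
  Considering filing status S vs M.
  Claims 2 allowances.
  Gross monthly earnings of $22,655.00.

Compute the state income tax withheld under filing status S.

State Income Tax (S): taxable = $22,655.00 − 2×$420.00 = $21,815.00
  $1,194.88 + 19.72% × ($21,815.00 − $12,400.00) = $1,194.88 + 19.72% × $9,415.00 = $3,051.52

$3,051.52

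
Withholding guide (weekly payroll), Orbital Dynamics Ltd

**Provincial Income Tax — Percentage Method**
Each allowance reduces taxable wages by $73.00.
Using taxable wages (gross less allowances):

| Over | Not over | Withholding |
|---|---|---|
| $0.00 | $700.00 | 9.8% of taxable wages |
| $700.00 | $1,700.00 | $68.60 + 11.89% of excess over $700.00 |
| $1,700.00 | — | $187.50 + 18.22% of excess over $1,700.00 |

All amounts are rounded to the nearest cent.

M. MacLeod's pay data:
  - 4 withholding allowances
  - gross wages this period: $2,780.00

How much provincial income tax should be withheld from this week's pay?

$331.07

Provincial Income Tax: taxable = $2,780.00 − 4×$73.00 = $2,488.00
  $187.50 + 18.22% × ($2,488.00 − $1,700.00) = $187.50 + 18.22% × $788.00 = $331.07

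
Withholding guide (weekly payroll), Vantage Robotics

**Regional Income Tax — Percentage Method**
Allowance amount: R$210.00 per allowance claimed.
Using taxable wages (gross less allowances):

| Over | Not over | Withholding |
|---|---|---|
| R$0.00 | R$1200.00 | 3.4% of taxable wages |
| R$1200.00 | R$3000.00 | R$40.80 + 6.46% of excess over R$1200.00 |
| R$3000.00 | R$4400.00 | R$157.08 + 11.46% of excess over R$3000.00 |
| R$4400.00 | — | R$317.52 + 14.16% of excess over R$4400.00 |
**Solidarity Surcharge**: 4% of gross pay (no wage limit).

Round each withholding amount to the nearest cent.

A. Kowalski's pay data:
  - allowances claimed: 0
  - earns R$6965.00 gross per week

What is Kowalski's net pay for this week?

Regional Income Tax: taxable = R$6965.00
  R$317.52 + 14.16% × (R$6965.00 − R$4400.00) = R$317.52 + 14.16% × R$2565.00 = R$680.72
Solidarity Surcharge: 4% × R$6965.00 = R$278.60
Total withheld: R$680.72 + R$278.60 = R$959.32
Net pay: R$6965.00 − R$959.32 = R$6005.68

R$6005.68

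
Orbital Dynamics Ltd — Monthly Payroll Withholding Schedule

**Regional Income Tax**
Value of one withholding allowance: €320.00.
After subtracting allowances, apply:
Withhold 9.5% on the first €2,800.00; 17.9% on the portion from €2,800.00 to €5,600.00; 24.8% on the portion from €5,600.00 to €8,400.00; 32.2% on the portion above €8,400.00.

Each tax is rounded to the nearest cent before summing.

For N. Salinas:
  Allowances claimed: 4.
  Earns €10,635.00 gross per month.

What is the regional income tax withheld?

Regional Income Tax: taxable = €10,635.00 − 4×€320.00 = €9,355.00
  €1,461.60 + 32.2% × (€9,355.00 − €8,400.00) = €1,461.60 + 32.2% × €955.00 = €1,769.11

€1,769.11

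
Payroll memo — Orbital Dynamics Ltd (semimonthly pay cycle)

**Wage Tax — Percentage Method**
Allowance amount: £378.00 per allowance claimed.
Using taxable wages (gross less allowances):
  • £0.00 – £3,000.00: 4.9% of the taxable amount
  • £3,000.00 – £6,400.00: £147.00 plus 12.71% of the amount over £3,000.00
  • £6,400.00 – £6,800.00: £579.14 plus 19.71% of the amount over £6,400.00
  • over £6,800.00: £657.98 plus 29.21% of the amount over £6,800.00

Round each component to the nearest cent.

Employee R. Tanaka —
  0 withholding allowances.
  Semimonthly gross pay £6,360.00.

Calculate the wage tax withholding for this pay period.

Wage Tax: taxable = £6,360.00
  £147.00 + 12.71% × (£6,360.00 − £3,000.00) = £147.00 + 12.71% × £3,360.00 = £574.06

£574.06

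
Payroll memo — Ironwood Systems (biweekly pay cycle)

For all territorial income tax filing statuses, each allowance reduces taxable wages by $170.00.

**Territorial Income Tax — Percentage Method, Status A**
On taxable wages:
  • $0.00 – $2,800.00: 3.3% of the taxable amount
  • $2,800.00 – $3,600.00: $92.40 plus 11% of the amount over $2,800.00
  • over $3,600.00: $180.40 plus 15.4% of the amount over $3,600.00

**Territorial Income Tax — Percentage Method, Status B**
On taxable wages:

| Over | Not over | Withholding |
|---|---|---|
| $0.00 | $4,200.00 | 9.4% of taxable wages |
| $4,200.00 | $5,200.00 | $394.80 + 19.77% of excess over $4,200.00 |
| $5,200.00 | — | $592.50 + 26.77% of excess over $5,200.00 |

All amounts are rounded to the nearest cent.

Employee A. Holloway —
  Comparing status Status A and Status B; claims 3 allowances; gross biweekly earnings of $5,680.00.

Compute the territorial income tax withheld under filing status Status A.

$422.18

Territorial Income Tax (Status A): taxable = $5,680.00 − 3×$170.00 = $5,170.00
  $180.40 + 15.4% × ($5,170.00 − $3,600.00) = $180.40 + 15.4% × $1,570.00 = $422.18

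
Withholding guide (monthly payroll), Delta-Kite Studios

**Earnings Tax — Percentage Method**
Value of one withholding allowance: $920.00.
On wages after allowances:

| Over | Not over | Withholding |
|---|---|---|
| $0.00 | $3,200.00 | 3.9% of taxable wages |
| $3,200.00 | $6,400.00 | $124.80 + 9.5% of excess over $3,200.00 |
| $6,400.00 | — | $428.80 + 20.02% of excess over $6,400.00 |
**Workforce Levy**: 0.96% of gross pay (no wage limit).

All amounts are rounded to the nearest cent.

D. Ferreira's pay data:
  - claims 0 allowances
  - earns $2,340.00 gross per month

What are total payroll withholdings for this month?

Earnings Tax: taxable = $2,340.00
  3.9% × $2,340.00 = $91.26
Workforce Levy: 0.96% × $2,340.00 = $22.46
Total: $91.26 + $22.46 = $113.72

$113.72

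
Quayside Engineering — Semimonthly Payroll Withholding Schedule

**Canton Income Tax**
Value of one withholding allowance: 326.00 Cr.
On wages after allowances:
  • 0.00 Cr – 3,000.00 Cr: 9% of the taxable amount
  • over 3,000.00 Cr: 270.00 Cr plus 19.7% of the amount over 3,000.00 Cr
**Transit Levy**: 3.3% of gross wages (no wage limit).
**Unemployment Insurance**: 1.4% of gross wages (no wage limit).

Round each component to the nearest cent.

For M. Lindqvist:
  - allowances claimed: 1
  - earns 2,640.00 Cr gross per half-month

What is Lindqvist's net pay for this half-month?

2,307.66 Cr

Canton Income Tax: taxable = 2,640.00 Cr − 1×326.00 Cr = 2,314.00 Cr
  9% × 2,314.00 Cr = 208.26 Cr
Transit Levy: 3.3% × 2,640.00 Cr = 87.12 Cr
Unemployment Insurance: 1.4% × 2,640.00 Cr = 36.96 Cr
Total withheld: 208.26 Cr + 87.12 Cr + 36.96 Cr = 332.34 Cr
Net pay: 2,640.00 Cr − 332.34 Cr = 2,307.66 Cr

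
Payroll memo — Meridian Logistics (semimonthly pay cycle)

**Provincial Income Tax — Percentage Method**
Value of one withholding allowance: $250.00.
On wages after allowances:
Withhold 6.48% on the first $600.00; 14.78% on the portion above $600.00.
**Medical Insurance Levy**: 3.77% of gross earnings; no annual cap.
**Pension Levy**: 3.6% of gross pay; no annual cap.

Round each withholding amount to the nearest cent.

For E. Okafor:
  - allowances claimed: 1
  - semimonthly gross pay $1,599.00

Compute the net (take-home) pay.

$1,331.58

Provincial Income Tax: taxable = $1,599.00 − 1×$250.00 = $1,349.00
  $38.88 + 14.78% × ($1,349.00 − $600.00) = $38.88 + 14.78% × $749.00 = $149.58
Medical Insurance Levy: 3.77% × $1,599.00 = $60.28
Pension Levy: 3.6% × $1,599.00 = $57.56
Total withheld: $149.58 + $60.28 + $57.56 = $267.42
Net pay: $1,599.00 − $267.42 = $1,331.58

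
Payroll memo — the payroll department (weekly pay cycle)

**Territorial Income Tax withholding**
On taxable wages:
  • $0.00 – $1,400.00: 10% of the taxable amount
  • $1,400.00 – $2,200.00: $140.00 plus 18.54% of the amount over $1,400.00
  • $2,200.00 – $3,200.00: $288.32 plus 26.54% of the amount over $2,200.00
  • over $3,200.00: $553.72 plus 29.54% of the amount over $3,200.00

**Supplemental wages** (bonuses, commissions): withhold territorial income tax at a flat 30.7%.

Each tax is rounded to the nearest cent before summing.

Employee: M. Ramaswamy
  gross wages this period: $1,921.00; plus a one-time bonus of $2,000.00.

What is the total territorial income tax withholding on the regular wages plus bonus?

$850.59

Territorial Income Tax: taxable = $1,921.00
  $140.00 + 18.54% × ($1,921.00 − $1,400.00) = $140.00 + 18.54% × $521.00 = $236.59
Supplemental (30.7% flat on bonus): 30.7% × $2,000.00 = $614.00
Total territorial income tax: $236.59 + $614.00 = $850.59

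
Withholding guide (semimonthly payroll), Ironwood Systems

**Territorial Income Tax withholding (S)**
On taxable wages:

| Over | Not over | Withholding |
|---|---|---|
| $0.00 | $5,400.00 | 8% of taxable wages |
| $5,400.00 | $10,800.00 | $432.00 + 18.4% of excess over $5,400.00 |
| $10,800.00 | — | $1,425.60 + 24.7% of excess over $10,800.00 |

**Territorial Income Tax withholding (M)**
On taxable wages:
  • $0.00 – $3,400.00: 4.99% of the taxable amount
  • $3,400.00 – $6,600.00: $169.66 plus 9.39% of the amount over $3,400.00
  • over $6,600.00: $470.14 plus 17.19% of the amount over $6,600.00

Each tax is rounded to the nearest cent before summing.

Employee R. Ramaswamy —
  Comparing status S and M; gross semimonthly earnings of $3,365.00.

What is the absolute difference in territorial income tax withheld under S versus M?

Territorial Income Tax (S): taxable = $3,365.00
  8% × $3,365.00 = $269.20
Territorial Income Tax (M): taxable = $3,365.00
  4.99% × $3,365.00 = $167.91
Difference: |$269.20 − $167.91| = $101.29 (higher under S)

$101.29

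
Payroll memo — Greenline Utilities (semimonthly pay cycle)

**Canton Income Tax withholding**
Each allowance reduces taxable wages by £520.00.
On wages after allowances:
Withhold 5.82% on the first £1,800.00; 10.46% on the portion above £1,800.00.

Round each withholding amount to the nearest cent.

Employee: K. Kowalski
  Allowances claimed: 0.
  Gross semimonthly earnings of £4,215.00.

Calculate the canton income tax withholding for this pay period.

Canton Income Tax: taxable = £4,215.00
  £104.76 + 10.46% × (£4,215.00 − £1,800.00) = £104.76 + 10.46% × £2,415.00 = £357.37

£357.37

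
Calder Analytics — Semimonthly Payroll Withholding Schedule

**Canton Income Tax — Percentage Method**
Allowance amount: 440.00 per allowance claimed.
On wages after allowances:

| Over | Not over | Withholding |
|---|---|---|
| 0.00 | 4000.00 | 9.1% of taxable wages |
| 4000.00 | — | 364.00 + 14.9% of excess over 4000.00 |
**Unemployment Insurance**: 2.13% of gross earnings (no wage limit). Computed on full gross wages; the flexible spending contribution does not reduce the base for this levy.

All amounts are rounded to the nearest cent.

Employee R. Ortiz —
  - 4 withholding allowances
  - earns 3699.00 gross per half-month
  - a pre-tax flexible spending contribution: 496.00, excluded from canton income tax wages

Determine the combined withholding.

210.10

Canton Income Tax: taxable = 3699.00 − 496.00 − 4×440.00 = 1443.00
  9.1% × 1443.00 = 131.31
Unemployment Insurance: 2.13% × 3699.00 = 78.79
Total: 131.31 + 78.79 = 210.10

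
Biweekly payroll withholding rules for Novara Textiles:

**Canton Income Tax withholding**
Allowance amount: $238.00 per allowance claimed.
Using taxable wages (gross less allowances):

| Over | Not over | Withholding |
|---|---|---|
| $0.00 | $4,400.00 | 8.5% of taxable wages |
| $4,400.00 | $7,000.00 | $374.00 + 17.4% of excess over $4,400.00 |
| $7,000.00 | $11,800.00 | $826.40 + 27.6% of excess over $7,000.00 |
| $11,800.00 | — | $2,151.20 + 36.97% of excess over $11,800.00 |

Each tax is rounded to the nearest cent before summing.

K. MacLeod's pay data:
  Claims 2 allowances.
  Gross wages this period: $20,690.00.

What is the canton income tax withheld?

Canton Income Tax: taxable = $20,690.00 − 2×$238.00 = $20,214.00
  $2,151.20 + 36.97% × ($20,214.00 − $11,800.00) = $2,151.20 + 36.97% × $8,414.00 = $5,261.86

$5,261.86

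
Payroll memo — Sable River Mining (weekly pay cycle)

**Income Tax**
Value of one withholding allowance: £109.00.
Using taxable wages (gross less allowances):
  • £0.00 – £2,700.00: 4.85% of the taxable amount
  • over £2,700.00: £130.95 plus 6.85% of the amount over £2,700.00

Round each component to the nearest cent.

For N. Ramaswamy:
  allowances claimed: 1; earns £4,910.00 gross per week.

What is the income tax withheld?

£274.87

Income Tax: taxable = £4,910.00 − 1×£109.00 = £4,801.00
  £130.95 + 6.85% × (£4,801.00 − £2,700.00) = £130.95 + 6.85% × £2,101.00 = £274.87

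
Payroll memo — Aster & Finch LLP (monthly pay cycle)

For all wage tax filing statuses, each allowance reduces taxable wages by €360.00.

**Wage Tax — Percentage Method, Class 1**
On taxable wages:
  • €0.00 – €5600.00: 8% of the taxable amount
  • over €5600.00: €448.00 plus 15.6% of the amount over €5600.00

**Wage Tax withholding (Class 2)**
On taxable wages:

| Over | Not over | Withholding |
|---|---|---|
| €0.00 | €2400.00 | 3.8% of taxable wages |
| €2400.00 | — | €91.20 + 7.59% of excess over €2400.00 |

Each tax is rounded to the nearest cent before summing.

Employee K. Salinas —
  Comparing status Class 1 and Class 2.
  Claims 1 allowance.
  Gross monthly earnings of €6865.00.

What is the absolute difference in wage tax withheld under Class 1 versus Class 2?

Wage Tax (Class 1): taxable = €6865.00 − 1×€360.00 = €6505.00
  €448.00 + 15.6% × (€6505.00 − €5600.00) = €448.00 + 15.6% × €905.00 = €589.18
Wage Tax (Class 2): taxable = €6865.00 − 1×€360.00 = €6505.00
  €91.20 + 7.59% × (€6505.00 − €2400.00) = €91.20 + 7.59% × €4105.00 = €402.77
Difference: |€589.18 − €402.77| = €186.41 (higher under Class 1)

€186.41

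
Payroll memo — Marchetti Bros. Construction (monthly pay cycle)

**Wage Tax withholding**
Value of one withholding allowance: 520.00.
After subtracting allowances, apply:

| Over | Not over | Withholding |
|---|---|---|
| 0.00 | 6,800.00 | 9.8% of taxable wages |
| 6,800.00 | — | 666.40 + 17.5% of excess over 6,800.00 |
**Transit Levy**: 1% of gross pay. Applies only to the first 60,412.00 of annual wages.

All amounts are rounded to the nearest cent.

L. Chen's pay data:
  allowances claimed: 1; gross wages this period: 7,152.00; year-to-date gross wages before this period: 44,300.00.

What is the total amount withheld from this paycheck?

721.46

Wage Tax: taxable = 7,152.00 − 1×520.00 = 6,632.00
  9.8% × 6,632.00 = 649.94
Transit Levy: 1% × 7,152.00 = 71.52
Total: 649.94 + 71.52 = 721.46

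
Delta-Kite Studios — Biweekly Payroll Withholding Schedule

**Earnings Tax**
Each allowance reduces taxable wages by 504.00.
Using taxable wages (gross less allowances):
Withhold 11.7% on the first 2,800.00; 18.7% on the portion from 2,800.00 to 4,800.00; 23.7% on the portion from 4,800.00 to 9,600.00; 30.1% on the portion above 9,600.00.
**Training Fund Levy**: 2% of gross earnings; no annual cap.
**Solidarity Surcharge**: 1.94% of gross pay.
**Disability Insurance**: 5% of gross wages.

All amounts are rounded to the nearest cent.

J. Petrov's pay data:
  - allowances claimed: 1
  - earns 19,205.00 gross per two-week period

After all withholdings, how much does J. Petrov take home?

Earnings Tax: taxable = 19,205.00 − 1×504.00 = 18,701.00
  1,839.20 + 30.1% × (18,701.00 − 9,600.00) = 1,839.20 + 30.1% × 9,101.00 = 4,578.60
Training Fund Levy: 2% × 19,205.00 = 384.10
Solidarity Surcharge: 1.94% × 19,205.00 = 372.58
Disability Insurance: 5% × 19,205.00 = 960.25
Total withheld: 4,578.60 + 384.10 + 372.58 + 960.25 = 6,295.53
Net pay: 19,205.00 − 6,295.53 = 12,909.47

12,909.47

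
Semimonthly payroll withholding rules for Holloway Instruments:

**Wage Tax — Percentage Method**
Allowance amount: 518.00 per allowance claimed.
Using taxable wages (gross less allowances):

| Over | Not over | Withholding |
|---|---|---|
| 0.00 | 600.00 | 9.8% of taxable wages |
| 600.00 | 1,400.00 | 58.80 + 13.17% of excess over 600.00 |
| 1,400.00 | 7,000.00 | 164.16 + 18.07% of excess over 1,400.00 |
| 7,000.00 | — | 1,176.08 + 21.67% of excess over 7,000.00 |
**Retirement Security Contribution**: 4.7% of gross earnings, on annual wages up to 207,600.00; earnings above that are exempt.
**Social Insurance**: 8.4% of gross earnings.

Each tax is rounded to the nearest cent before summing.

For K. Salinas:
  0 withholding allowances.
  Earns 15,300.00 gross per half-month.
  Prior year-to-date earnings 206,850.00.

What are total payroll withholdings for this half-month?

4,295.14

Wage Tax: taxable = 15,300.00
  1,176.08 + 21.67% × (15,300.00 − 7,000.00) = 1,176.08 + 21.67% × 8,300.00 = 2,974.69
Retirement Security Contribution: cap 207,600.00 − YTD 206,850.00 = 750.00 subject; 4.7% × 750.00 = 35.25
Social Insurance: 8.4% × 15,300.00 = 1,285.20
Total: 2,974.69 + 35.25 + 1,285.20 = 4,295.14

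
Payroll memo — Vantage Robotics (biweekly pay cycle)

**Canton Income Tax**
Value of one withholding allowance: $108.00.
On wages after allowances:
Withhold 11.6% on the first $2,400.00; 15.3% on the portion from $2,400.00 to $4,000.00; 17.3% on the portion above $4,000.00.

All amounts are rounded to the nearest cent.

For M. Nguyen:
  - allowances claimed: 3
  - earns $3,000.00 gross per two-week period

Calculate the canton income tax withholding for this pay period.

Canton Income Tax: taxable = $3,000.00 − 3×$108.00 = $2,676.00
  $278.40 + 15.3% × ($2,676.00 − $2,400.00) = $278.40 + 15.3% × $276.00 = $320.63

$320.63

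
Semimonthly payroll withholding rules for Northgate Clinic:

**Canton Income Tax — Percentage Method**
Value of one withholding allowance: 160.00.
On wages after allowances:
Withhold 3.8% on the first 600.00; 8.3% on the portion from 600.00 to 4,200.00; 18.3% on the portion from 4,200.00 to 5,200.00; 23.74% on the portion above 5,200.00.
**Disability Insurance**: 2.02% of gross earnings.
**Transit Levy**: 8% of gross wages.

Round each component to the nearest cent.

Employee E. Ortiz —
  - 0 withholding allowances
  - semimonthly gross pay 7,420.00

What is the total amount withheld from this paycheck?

Canton Income Tax: taxable = 7,420.00
  504.60 + 23.74% × (7,420.00 − 5,200.00) = 504.60 + 23.74% × 2,220.00 = 1,031.63
Disability Insurance: 2.02% × 7,420.00 = 149.88
Transit Levy: 8% × 7,420.00 = 593.60
Total: 1,031.63 + 149.88 + 593.60 = 1,775.11

1,775.11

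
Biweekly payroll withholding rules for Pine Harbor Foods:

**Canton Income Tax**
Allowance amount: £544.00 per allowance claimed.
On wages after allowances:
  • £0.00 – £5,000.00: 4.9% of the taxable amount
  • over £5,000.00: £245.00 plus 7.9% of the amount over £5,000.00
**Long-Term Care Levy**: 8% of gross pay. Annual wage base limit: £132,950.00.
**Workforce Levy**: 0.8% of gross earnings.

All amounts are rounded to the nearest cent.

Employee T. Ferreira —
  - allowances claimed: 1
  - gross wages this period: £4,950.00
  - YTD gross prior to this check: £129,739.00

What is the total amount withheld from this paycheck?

£512.37

Canton Income Tax: taxable = £4,950.00 − 1×£544.00 = £4,406.00
  4.9% × £4,406.00 = £215.89
Long-Term Care Levy: cap £132,950.00 − YTD £129,739.00 = £3,211.00 subject; 8% × £3,211.00 = £256.88
Workforce Levy: 0.8% × £4,950.00 = £39.60
Total: £215.89 + £256.88 + £39.60 = £512.37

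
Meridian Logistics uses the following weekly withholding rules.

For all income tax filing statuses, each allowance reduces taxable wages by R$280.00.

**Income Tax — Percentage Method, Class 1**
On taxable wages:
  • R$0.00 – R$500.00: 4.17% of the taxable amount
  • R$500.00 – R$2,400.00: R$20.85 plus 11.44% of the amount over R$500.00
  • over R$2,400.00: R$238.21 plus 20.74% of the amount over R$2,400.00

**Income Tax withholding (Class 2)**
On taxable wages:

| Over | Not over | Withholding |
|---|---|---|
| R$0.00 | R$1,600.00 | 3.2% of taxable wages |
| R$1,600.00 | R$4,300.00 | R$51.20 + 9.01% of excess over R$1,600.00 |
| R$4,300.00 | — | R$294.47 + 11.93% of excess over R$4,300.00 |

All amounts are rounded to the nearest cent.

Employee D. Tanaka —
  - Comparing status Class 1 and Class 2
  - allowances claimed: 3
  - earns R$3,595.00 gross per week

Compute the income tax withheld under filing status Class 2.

Income Tax (Class 2): taxable = R$3,595.00 − 3×R$280.00 = R$2,755.00
  R$51.20 + 9.01% × (R$2,755.00 − R$1,600.00) = R$51.20 + 9.01% × R$1,155.00 = R$155.27

R$155.27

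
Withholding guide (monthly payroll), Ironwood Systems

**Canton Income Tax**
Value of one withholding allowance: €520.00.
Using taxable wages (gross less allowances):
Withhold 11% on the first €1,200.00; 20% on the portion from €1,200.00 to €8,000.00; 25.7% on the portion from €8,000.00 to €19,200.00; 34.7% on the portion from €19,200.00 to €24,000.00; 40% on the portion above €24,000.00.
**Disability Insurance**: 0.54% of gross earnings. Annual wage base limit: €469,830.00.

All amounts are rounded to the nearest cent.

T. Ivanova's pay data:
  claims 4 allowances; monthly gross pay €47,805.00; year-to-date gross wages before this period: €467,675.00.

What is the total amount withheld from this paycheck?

€14,737.64

Canton Income Tax: taxable = €47,805.00 − 4×€520.00 = €45,725.00
  €6,036.00 + 40% × (€45,725.00 − €24,000.00) = €6,036.00 + 40% × €21,725.00 = €14,726.00
Disability Insurance: cap €469,830.00 − YTD €467,675.00 = €2,155.00 subject; 0.54% × €2,155.00 = €11.64
Total: €14,726.00 + €11.64 = €14,737.64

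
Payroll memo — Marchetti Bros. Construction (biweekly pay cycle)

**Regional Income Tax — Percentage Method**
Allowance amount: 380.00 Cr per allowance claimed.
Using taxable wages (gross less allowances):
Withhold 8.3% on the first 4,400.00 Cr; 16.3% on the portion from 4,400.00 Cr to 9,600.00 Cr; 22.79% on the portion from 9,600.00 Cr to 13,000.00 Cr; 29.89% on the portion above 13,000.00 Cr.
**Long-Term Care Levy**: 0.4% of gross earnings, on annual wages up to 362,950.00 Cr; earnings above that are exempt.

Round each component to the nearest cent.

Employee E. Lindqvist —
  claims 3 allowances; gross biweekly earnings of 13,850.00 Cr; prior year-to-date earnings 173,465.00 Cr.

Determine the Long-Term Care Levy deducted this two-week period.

55.40 Cr

Long-Term Care Levy: 0.4% × 13,850.00 Cr = 55.40 Cr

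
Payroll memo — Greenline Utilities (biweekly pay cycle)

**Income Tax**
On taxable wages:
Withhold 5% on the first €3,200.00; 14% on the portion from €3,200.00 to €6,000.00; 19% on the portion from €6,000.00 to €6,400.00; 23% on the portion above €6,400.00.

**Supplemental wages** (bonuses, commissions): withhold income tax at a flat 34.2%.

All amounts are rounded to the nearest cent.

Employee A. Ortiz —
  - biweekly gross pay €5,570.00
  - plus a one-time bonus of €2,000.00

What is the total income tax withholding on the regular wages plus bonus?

€1,175.80

Income Tax: taxable = €5,570.00
  €160.00 + 14% × (€5,570.00 − €3,200.00) = €160.00 + 14% × €2,370.00 = €491.80
Supplemental (34.2% flat on bonus): 34.2% × €2,000.00 = €684.00
Total income tax: €491.80 + €684.00 = €1,175.80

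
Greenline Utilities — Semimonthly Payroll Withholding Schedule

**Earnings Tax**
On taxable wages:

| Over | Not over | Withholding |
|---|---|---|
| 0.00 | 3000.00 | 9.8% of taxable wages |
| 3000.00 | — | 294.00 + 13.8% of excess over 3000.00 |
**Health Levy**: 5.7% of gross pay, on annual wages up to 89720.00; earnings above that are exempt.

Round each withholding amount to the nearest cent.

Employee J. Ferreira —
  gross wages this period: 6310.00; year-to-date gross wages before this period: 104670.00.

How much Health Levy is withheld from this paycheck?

Health Levy: YTD 104670.00 ≥ cap 89720.00 → 0.00

0.00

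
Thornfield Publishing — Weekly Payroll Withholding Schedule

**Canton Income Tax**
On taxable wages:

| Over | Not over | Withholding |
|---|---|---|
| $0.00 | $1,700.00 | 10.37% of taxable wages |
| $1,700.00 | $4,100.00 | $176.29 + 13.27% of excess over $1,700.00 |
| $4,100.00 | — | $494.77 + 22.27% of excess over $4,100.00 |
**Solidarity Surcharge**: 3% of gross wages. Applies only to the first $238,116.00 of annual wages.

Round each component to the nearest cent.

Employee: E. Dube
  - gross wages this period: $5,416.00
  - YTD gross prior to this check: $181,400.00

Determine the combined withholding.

$950.32

Canton Income Tax: taxable = $5,416.00
  $494.77 + 22.27% × ($5,416.00 − $4,100.00) = $494.77 + 22.27% × $1,316.00 = $787.84
Solidarity Surcharge: 3% × $5,416.00 = $162.48
Total: $787.84 + $162.48 = $950.32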